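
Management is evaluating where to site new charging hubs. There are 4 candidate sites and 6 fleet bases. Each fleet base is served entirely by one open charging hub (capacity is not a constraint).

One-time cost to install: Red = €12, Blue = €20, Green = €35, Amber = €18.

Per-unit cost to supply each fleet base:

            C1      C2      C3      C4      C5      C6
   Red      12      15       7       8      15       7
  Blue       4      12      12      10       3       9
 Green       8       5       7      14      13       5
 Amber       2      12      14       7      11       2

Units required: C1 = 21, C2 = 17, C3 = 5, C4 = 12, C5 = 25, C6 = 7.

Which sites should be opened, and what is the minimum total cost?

For any fixed open set, each fleet base goes to its cheapest open site; total = fixed + service.
{Blue, Green, Amber}: C1→Amber 2·21=42, C2→Green 5·17=85, C3→Green 7·5=35, C4→Amber 7·12=84, C5→Blue 3·25=75, C6→Amber 2·7=14. Service 335; fixed 73; total 408.
{Red, Blue, Green, Amber}: C1→Amber 2·21=42, C2→Green 5·17=85, C3→Red 7·5=35, C4→Amber 7·12=84, C5→Blue 3·25=75, C6→Amber 2·7=14. Service 335; fixed 85; total 420.
{Red, Blue, Green}: service 410 + fixed 67 = 477
{Red}: service 1062 + fixed 12 = 1074
(All 15 nonempty subsets were checked; Blue, Green and Amber is lowest.)

Open Blue, Green and Amber; minimum total cost 408.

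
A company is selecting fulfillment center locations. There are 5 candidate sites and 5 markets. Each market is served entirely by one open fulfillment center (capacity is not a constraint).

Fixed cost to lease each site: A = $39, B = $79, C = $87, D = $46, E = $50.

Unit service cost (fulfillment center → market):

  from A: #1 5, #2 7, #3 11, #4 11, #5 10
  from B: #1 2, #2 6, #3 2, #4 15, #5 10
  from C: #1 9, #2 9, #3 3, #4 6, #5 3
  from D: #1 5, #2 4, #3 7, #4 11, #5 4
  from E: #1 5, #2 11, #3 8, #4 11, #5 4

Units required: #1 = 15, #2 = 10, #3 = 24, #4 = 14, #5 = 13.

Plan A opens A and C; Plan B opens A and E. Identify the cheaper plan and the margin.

Plan A: {A, C}: #1→A 5·15=75, #2→A 7·10=70, #3→C 3·24=72, #4→C 6·14=84, #5→C 3·13=39. Service 340; fixed 126; total 466.
Plan B: {A, E}: #1→A 5·15=75, #2→A 7·10=70, #3→E 8·24=192, #4→A 11·14=154, #5→E 4·13=52. Service 543; fixed 89; total 632.
Difference: |466 − 632| = 166.

Plan A is cheaper by 166.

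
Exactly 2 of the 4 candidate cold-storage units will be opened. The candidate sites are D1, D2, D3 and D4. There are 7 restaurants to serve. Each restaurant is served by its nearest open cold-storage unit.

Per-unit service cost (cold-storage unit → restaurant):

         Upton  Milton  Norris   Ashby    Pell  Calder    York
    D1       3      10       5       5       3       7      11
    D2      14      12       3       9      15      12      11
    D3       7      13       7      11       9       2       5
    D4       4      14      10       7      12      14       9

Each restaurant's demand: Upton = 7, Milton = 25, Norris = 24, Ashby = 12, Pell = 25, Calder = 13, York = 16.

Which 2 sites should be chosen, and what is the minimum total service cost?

With exactly 2 open, each restaurant uses its cheapest among the chosen.
{D1, D3}: Upton→D1 3·7=21, Milton→D1 10·25=250, Norris→D1 5·24=120, Ashby→D1 5·12=60, Pell→D1 3·25=75, Calder→D3 2·13=26, York→D3 5·16=80. Service cost 632.
{D1, D2}: service cost 745
{D1, D4}: service cost 761
Among all 6 size-2 choices, {D1, D3} is lowest.

Choose D1 and D3; total service cost 632.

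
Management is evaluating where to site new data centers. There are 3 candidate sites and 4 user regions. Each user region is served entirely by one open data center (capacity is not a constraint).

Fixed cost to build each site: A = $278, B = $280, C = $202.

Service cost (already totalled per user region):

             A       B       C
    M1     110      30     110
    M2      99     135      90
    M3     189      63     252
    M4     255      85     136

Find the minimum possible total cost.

For any fixed open set, each user region goes to its cheapest open site; total = fixed + service.
{B}: M1→B 30, M2→B 135, M3→B 63, M4→B 85. Service 313; fixed 280; total 593.
{B, C}: M1→B 30, M2→C 90, M3→B 63, M4→B 85. Service 268; fixed 482; total 750.
{C}: M1→C 110, M2→C 90, M3→C 252, M4→C 136. Service 588; fixed 202; total 790.
{A, B, C}: service 268 + fixed 760 = 1028
No other subset beats 593.

Minimum total cost: 593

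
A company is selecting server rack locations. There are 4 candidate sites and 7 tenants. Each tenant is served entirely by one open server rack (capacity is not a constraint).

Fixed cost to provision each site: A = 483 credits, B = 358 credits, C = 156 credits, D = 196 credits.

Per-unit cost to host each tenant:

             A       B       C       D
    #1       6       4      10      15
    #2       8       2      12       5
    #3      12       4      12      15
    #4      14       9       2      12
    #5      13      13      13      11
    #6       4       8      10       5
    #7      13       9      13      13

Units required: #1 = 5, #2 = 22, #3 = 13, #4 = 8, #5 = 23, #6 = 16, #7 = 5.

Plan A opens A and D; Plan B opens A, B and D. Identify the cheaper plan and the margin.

Plan A is cheaper by 134.

Plan A: {A, D}: #1→A 6·5=30, #2→D 5·22=110, #3→A 12·13=156, #4→D 12·8=96, #5→D 11·23=253, #6→A 4·16=64, #7→A 13·5=65. Service 774; fixed 679; total 1453.
Plan B: {A, B, D}: #1→B 4·5=20, #2→B 2·22=44, #3→B 4·13=52, #4→B 9·8=72, #5→D 11·23=253, #6→A 4·16=64, #7→B 9·5=45. Service 550; fixed 1037; total 1587.
Difference: |1453 − 1587| = 134.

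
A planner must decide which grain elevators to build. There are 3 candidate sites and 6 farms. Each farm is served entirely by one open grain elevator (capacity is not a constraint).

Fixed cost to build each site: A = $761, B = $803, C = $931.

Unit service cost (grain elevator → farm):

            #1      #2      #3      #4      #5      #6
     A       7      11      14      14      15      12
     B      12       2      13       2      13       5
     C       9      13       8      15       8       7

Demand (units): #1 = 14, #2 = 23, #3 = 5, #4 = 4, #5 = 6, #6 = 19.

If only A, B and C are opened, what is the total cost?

Each farm is assigned to its cheapest site among the open ones.
{A, B, C}: #1→A 7·14=98, #2→B 2·23=46, #3→C 8·5=40, #4→B 2·4=8, #5→C 8·6=48, #6→B 5·19=95. Service 335; fixed 2495; total 2830.

Total cost: 2830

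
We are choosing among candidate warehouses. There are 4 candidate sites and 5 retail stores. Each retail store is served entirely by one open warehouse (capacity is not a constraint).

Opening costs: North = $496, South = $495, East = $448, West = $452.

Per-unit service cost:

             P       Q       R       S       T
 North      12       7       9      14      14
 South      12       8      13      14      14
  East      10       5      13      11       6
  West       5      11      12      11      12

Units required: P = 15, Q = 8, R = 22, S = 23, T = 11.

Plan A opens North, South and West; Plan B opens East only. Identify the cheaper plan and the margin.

Plan B is cheaper by 914.

Plan A: {North, South, West}: P→West 5·15=75, Q→North 7·8=56, R→North 9·22=198, S→West 11·23=253, T→West 12·11=132. Service 714; fixed 1443; total 2157.
Plan B: {East}: P→East 10·15=150, Q→East 5·8=40, R→East 13·22=286, S→East 11·23=253, T→East 6·11=66. Service 795; fixed 448; total 1243.
Difference: |2157 − 1243| = 914.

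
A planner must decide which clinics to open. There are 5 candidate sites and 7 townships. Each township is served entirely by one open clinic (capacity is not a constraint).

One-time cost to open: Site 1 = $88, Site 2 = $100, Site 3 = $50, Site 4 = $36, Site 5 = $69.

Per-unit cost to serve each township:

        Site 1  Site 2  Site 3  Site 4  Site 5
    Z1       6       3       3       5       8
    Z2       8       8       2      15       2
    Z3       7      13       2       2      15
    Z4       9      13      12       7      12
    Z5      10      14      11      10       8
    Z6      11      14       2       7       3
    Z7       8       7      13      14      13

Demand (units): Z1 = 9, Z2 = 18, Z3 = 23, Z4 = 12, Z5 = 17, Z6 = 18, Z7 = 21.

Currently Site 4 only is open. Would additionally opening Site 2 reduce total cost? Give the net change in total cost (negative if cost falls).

Yes — net change −191 (cost falls by 191).

Current service cost with {Site 4}: 1035.
Adding Site 2: each township re-picks its cheapest; new service cost 744, saving 291.
Extra fixed cost: 100. Net change = 100 − 291 = -191.
(Totals: 1071 → 880.)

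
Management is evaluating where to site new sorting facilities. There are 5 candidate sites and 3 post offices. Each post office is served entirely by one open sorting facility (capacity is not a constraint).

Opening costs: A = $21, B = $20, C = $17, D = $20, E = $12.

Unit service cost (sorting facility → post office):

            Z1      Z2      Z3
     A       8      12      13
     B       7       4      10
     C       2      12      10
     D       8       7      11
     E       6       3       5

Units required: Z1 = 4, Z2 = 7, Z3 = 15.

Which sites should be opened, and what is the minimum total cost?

For any fixed open set, each post office goes to its cheapest open site; total = fixed + service.
{E}: Z1→E 6·4=24, Z2→E 3·7=21, Z3→E 5·15=75. Service 120; fixed 12; total 132.
{C, E}: service 104 + fixed 29 = 133
{B, E}: service 120 + fixed 32 = 152
{A, B, C, D, E}: service 104 + fixed 90 = 194
No other subset beats 132.

Open E only; minimum total cost 132.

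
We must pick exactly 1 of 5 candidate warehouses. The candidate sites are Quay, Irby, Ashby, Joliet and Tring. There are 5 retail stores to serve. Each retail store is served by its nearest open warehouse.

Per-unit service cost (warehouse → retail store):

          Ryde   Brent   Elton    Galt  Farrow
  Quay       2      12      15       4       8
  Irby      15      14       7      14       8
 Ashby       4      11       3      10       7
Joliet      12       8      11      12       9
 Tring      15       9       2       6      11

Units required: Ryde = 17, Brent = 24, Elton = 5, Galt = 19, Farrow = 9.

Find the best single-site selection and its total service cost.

Choose Quay only; total service cost 545.

With exactly 1 open, each retail store uses its cheapest among the chosen.
{Quay}: Ryde→Quay 2·17=34, Brent→Quay 12·24=288, Elton→Quay 15·5=75, Galt→Quay 4·19=76, Farrow→Quay 8·9=72. Service cost 545.
{Ashby}: service cost 600
{Tring}: service cost 694
Among all 5 size-1 choices, {Quay} is lowest.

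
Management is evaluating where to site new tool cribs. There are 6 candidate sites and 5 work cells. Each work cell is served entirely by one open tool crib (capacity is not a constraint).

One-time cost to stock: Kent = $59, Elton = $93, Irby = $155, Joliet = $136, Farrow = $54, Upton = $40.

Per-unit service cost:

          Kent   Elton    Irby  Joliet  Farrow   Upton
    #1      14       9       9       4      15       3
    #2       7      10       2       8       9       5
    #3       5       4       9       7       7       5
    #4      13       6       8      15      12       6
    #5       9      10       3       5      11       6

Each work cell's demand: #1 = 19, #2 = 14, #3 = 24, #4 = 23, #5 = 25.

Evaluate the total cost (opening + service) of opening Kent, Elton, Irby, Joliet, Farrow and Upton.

Total cost: 931

Each work cell is assigned to its cheapest site among the open ones.
{Kent, Elton, Irby, Joliet, Farrow, Upton}: #1→Upton 3·19=57, #2→Irby 2·14=28, #3→Elton 4·24=96, #4→Elton 6·23=138, #5→Irby 3·25=75. Service 394; fixed 537; total 931.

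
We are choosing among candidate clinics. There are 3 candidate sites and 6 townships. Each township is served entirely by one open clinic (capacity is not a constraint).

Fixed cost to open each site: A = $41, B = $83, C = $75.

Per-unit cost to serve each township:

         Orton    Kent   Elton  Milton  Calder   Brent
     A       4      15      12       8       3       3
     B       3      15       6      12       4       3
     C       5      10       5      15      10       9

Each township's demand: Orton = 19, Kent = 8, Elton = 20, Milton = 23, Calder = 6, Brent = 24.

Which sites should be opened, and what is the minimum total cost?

Open A and C; minimum total cost 646.

For any fixed open set, each township goes to its cheapest open site; total = fixed + service.
{A, C}: Orton→A 4·19=76, Kent→C 10·8=80, Elton→C 5·20=100, Milton→A 8·23=184, Calder→A 3·6=18, Brent→A 3·24=72. Service 530; fixed 116; total 646.
{A, B}: service 571 + fixed 124 = 695
{A, B, C}: service 511 + fixed 199 = 710
{A}: service 710 + fixed 41 = 751
(All 7 nonempty subsets were checked; A and C is lowest.)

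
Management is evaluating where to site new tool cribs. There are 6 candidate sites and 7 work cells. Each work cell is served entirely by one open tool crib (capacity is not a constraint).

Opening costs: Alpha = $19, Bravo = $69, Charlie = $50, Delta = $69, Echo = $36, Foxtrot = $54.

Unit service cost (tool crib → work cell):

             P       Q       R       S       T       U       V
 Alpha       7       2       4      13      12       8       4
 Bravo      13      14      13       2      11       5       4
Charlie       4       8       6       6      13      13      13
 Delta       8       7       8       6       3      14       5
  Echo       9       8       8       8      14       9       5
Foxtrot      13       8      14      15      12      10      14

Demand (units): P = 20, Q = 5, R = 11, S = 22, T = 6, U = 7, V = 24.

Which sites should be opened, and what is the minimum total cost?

For any fixed open set, each work cell goes to its cheapest open site; total = fixed + service.
{Alpha, Bravo, Charlie}: P→Charlie 4·20=80, Q→Alpha 2·5=10, R→Alpha 4·11=44, S→Bravo 2·22=44, T→Bravo 11·6=66, U→Bravo 5·7=35, V→Alpha 4·24=96. Service 375; fixed 138; total 513.
{Alpha, Bravo}: service 435 + fixed 88 = 523
{Alpha, Bravo, Charlie, Delta}: P→Charlie 4·20=80, Q→Alpha 2·5=10, R→Alpha 4·11=44, S→Bravo 2·22=44, T→Delta 3·6=18, U→Bravo 5·7=35, V→Alpha 4·24=96. Service 327; fixed 207; total 534.
{Alpha, Bravo, Charlie, Delta, Echo, Foxtrot}: P→Charlie 4·20=80, Q→Alpha 2·5=10, R→Alpha 4·11=44, S→Bravo 2·22=44, T→Delta 3·6=18, U→Bravo 5·7=35, V→Alpha 4·24=96. Service 327; fixed 297; total 624.
No other subset beats 513.

Open Alpha, Bravo and Charlie; minimum total cost 513.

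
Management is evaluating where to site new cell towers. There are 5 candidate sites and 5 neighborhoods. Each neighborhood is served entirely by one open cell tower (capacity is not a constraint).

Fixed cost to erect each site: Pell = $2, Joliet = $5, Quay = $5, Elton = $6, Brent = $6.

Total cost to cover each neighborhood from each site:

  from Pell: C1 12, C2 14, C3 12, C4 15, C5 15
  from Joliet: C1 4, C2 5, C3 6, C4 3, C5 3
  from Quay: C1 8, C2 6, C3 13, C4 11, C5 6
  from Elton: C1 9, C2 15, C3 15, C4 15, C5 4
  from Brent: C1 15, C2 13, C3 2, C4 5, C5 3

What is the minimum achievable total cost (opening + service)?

Minimum total cost: 26

For any fixed open set, each neighborhood goes to its cheapest open site; total = fixed + service.
{Joliet}: C1→Joliet 4, C2→Joliet 5, C3→Joliet 6, C4→Joliet 3, C5→Joliet 3. Service 21; fixed 5; total 26.
{Pell, Joliet}: C1→Joliet 4, C2→Joliet 5, C3→Joliet 6, C4→Joliet 3, C5→Joliet 3. Service 21; fixed 7; total 28.
{Joliet, Brent}: service 17 + fixed 11 = 28
{Pell, Joliet, Quay, Elton, Brent}: C1→Joliet 4, C2→Joliet 5, C3→Brent 2, C4→Joliet 3, C5→Joliet 3. Service 17; fixed 24; total 41.
No other subset beats 26.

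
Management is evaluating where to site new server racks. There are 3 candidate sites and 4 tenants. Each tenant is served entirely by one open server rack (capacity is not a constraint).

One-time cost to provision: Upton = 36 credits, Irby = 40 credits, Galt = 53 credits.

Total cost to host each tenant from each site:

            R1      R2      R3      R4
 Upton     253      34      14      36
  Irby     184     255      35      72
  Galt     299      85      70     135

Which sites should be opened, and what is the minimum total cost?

Open Upton and Irby; minimum total cost 344.

For any fixed open set, each tenant goes to its cheapest open site; total = fixed + service.
{Upton, Irby}: R1→Irby 184, R2→Upton 34, R3→Upton 14, R4→Upton 36. Service 268; fixed 76; total 344.
{Upton}: service 337 + fixed 36 = 373
{Upton, Irby, Galt}: service 268 + fixed 129 = 397
No other subset beats 344.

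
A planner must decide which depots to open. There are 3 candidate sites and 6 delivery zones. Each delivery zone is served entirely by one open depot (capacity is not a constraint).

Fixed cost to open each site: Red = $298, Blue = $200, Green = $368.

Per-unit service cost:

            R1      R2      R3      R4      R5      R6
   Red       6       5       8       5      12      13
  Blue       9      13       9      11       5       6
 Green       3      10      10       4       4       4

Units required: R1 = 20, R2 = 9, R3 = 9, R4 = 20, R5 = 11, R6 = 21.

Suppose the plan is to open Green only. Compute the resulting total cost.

Each delivery zone is assigned to its cheapest site among the open ones.
{Green}: R1→Green 3·20=60, R2→Green 10·9=90, R3→Green 10·9=90, R4→Green 4·20=80, R5→Green 4·11=44, R6→Green 4·21=84. Service 448; fixed 368; total 816.

Total cost: 816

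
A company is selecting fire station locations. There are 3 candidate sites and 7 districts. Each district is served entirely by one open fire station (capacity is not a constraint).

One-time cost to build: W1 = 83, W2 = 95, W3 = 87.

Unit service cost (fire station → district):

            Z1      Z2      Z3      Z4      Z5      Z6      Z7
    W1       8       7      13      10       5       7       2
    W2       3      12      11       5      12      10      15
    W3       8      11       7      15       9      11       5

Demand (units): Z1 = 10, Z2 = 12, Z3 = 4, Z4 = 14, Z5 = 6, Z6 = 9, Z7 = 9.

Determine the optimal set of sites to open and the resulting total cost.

For any fixed open set, each district goes to its cheapest open site; total = fixed + service.
{W1, W2}: Z1→W2 3·10=30, Z2→W1 7·12=84, Z3→W2 11·4=44, Z4→W2 5·14=70, Z5→W1 5·6=30, Z6→W1 7·9=63, Z7→W1 2·9=18. Service 339; fixed 178; total 517.
{W1}: Z1→W1 8·10=80, Z2→W1 7·12=84, Z3→W1 13·4=52, Z4→W1 10·14=140, Z5→W1 5·6=30, Z6→W1 7·9=63, Z7→W1 2·9=18. Service 467; fixed 83; total 550.
{W1, W2, W3}: Z1→W2 3·10=30, Z2→W1 7·12=84, Z3→W3 7·4=28, Z4→W2 5·14=70, Z5→W1 5·6=30, Z6→W1 7·9=63, Z7→W1 2·9=18. Service 323; fixed 265; total 588.
(All 7 nonempty subsets were checked; W1 and W2 is lowest.)

Open W1 and W2; minimum total cost 517.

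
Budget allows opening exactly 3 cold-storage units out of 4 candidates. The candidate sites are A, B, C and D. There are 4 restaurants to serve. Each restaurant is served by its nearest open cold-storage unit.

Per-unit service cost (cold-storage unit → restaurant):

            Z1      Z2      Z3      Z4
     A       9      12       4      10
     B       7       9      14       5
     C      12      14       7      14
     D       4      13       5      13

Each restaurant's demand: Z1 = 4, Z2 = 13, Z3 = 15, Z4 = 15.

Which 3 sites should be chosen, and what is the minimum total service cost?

Choose A, B and D; total service cost 268.

With exactly 3 open, each restaurant uses its cheapest among the chosen.
{A, B, D}: Z1→D 4·4=16, Z2→B 9·13=117, Z3→A 4·15=60, Z4→B 5·15=75. Service cost 268.
{A, B, C}: service cost 280
{B, C, D}: service cost 283
Among all 4 size-3 choices, {A, B, D} is lowest.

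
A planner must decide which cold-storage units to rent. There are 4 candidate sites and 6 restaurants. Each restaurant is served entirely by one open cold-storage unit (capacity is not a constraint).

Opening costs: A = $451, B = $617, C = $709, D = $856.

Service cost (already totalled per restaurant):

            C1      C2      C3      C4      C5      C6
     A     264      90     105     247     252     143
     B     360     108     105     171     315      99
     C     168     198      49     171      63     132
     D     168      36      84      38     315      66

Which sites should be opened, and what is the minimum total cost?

For any fixed open set, each restaurant goes to its cheapest open site; total = fixed + service.
{C}: C1→C 168, C2→C 198, C3→C 49, C4→C 171, C5→C 63, C6→C 132. Service 781; fixed 709; total 1490.
{A}: service 1101 + fixed 451 = 1552
{D}: C1→D 168, C2→D 36, C3→D 84, C4→D 38, C5→D 315, C6→D 66. Service 707; fixed 856; total 1563.
{A, B, C, D}: service 420 + fixed 2633 = 3053
No other subset beats 1490.

Open C only; minimum total cost 1490.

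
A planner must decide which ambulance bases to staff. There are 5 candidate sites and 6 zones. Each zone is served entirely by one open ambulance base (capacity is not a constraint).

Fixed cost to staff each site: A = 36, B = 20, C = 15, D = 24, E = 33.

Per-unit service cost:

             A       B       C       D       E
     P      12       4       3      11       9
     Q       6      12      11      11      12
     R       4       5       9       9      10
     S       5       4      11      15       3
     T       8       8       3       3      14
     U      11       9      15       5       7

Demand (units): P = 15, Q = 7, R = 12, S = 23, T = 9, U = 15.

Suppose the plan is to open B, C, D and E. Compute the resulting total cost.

Total cost: 445

Each zone is assigned to its cheapest site among the open ones.
{B, C, D, E}: P→C 3·15=45, Q→C 11·7=77, R→B 5·12=60, S→E 3·23=69, T→C 3·9=27, U→D 5·15=75. Service 353; fixed 92; total 445.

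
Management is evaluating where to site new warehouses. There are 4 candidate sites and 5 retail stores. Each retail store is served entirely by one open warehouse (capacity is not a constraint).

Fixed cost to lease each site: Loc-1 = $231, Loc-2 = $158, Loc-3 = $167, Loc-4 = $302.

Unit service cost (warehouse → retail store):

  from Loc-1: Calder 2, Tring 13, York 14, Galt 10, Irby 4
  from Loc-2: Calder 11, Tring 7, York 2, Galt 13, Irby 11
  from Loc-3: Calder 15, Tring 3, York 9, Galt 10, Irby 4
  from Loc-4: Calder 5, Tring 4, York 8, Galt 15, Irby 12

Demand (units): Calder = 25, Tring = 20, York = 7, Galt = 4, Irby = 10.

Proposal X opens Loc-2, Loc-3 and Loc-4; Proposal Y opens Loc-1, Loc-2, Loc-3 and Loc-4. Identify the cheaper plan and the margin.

Proposal X: {Loc-2, Loc-3, Loc-4}: Calder→Loc-4 5·25=125, Tring→Loc-3 3·20=60, York→Loc-2 2·7=14, Galt→Loc-3 10·4=40, Irby→Loc-3 4·10=40. Service 279; fixed 627; total 906.
Proposal Y: {Loc-1, Loc-2, Loc-3, Loc-4}: Calder→Loc-1 2·25=50, Tring→Loc-3 3·20=60, York→Loc-2 2·7=14, Galt→Loc-1 10·4=40, Irby→Loc-1 4·10=40. Service 204; fixed 858; total 1062.
Difference: |906 − 1062| = 156.

Proposal X is cheaper by 156.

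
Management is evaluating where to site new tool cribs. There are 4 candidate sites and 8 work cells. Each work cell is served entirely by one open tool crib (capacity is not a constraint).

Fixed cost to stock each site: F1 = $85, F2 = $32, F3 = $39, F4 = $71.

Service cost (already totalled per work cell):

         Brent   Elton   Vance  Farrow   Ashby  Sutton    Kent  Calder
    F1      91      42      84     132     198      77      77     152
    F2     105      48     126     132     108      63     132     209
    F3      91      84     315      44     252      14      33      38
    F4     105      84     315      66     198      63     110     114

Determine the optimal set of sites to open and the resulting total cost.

For any fixed open set, each work cell goes to its cheapest open site; total = fixed + service.
{F2, F3}: Brent→F3 91, Elton→F2 48, Vance→F2 126, Farrow→F3 44, Ashby→F2 108, Sutton→F3 14, Kent→F3 33, Calder→F3 38. Service 502; fixed 71; total 573.
{F1, F2, F3}: service 454 + fixed 156 = 610
{F2, F3, F4}: service 502 + fixed 142 = 644
{F1, F2, F3, F4}: Brent→F1 91, Elton→F1 42, Vance→F1 84, Farrow→F3 44, Ashby→F2 108, Sutton→F3 14, Kent→F3 33, Calder→F3 38. Service 454; fixed 227; total 681.
No other subset beats 573.

Open F2 and F3; minimum total cost 573.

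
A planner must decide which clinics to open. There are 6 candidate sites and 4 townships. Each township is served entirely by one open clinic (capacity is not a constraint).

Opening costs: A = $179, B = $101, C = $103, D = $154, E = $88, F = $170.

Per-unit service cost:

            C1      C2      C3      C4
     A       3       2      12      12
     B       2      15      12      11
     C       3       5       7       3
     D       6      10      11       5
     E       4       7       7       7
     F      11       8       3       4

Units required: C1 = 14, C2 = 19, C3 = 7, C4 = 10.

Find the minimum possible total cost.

For any fixed open set, each township goes to its cheapest open site; total = fixed + service.
{C}: C1→C 3·14=42, C2→C 5·19=95, C3→C 7·7=49, C4→C 3·10=30. Service 216; fixed 103; total 319.
{E}: C1→E 4·14=56, C2→E 7·19=133, C3→E 7·7=49, C4→E 7·10=70. Service 308; fixed 88; total 396.
{B, C}: service 202 + fixed 204 = 406
{A, B, C, D, E, F}: C1→B 2·14=28, C2→A 2·19=38, C3→F 3·7=21, C4→C 3·10=30. Service 117; fixed 795; total 912.
No other subset beats 319.

Minimum total cost: 319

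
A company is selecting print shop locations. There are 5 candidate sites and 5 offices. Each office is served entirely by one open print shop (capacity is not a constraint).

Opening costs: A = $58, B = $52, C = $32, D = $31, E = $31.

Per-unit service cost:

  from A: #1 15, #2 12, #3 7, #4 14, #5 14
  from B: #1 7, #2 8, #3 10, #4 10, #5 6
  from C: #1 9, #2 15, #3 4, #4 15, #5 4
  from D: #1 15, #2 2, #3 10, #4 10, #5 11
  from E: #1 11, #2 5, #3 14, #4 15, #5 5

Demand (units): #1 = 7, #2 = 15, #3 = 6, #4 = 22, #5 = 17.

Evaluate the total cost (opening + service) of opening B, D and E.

Total cost: 558

Each office is assigned to its cheapest site among the open ones.
{B, D, E}: #1→B 7·7=49, #2→D 2·15=30, #3→B 10·6=60, #4→B 10·22=220, #5→E 5·17=85. Service 444; fixed 114; total 558.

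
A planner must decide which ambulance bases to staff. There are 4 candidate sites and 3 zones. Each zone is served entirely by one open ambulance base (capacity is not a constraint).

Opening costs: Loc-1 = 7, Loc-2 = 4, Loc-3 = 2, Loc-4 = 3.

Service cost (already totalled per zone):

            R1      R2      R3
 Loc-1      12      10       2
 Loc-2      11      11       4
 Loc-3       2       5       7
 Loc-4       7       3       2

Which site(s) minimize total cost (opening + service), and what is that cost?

Open Loc-3 and Loc-4; minimum total cost 12.

For any fixed open set, each zone goes to its cheapest open site; total = fixed + service.
{Loc-3, Loc-4}: R1→Loc-3 2, R2→Loc-4 3, R3→Loc-4 2. Service 7; fixed 5; total 12.
{Loc-4}: R1→Loc-4 7, R2→Loc-4 3, R3→Loc-4 2. Service 12; fixed 3; total 15.
{Loc-2, Loc-3, Loc-4}: service 7 + fixed 9 = 16
{Loc-1, Loc-2, Loc-3, Loc-4}: service 7 + fixed 16 = 23
No other subset beats 12.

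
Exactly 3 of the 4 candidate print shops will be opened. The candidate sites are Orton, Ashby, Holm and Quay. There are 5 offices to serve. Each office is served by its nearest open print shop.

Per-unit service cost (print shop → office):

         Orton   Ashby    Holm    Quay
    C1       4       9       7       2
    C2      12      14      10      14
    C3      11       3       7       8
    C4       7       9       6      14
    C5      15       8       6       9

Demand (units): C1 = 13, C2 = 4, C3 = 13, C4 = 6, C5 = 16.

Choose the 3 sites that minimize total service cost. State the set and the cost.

With exactly 3 open, each office uses its cheapest among the chosen.
{Ashby, Holm, Quay}: C1→Quay 2·13=26, C2→Holm 10·4=40, C3→Ashby 3·13=39, C4→Holm 6·6=36, C5→Holm 6·16=96. Service cost 237.
{Orton, Ashby, Holm}: service cost 263
{Orton, Ashby, Quay}: service cost 283
Among all 4 size-3 choices, {Ashby, Holm, Quay} is lowest.

Choose Ashby, Holm and Quay; total service cost 237.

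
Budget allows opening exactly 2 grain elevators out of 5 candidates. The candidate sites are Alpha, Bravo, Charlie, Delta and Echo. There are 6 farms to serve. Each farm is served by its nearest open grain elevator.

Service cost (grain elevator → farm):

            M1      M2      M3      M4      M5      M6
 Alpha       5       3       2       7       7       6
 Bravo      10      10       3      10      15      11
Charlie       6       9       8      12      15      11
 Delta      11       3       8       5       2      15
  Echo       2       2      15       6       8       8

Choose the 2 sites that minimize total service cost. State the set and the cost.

Choose Alpha and Delta; total service cost 23.

With exactly 2 open, each farm uses its cheapest among the chosen.
{Alpha, Delta}: M1→Alpha 5, M2→Alpha 3, M3→Alpha 2, M4→Delta 5, M5→Delta 2, M6→Alpha 6. Service cost 23.
{Alpha, Echo}: service cost 25
{Delta, Echo}: service cost 27
Among all 10 size-2 choices, {Alpha, Delta} is lowest.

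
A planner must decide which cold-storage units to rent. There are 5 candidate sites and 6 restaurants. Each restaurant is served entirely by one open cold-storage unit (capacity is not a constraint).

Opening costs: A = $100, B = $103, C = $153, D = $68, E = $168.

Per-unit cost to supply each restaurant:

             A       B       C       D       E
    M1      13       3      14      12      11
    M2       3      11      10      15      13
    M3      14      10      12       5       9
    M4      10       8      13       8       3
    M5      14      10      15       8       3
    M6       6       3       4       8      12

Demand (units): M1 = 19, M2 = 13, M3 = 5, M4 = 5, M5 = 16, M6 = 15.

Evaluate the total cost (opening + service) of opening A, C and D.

Each restaurant is assigned to its cheapest site among the open ones.
{A, C, D}: M1→D 12·19=228, M2→A 3·13=39, M3→D 5·5=25, M4→D 8·5=40, M5→D 8·16=128, M6→C 4·15=60. Service 520; fixed 321; total 841.

Total cost: 841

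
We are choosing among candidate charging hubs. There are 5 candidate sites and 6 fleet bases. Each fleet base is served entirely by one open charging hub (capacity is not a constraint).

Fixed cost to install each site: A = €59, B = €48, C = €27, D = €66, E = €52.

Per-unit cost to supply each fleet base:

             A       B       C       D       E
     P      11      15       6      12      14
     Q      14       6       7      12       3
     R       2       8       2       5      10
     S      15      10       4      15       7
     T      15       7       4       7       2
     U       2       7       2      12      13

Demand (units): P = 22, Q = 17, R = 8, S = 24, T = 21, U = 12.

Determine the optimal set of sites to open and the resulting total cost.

For any fixed open set, each fleet base goes to its cheapest open site; total = fixed + service.
{C, E}: P→C 6·22=132, Q→E 3·17=51, R→C 2·8=16, S→C 4·24=96, T→E 2·21=42, U→C 2·12=24. Service 361; fixed 79; total 440.
{B, C, E}: service 361 + fixed 127 = 488
{C}: service 471 + fixed 27 = 498
{A, B, C, D, E}: service 361 + fixed 252 = 613
No other subset beats 440.

Open C and E; minimum total cost 440.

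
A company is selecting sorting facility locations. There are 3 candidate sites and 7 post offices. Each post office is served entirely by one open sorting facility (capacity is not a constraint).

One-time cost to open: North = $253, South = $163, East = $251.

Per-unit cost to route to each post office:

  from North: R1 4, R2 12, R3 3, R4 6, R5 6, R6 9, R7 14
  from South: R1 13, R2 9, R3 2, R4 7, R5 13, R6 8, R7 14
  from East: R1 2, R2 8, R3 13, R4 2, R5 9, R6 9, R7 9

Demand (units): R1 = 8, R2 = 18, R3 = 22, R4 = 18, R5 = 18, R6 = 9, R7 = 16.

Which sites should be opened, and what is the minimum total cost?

Open South and East; minimum total cost 1032.

For any fixed open set, each post office goes to its cheapest open site; total = fixed + service.
{South, East}: R1→East 2·8=16, R2→East 8·18=144, R3→South 2·22=44, R4→East 2·18=36, R5→East 9·18=162, R6→South 8·9=72, R7→East 9·16=144. Service 618; fixed 414; total 1032.
{North}: R1→North 4·8=32, R2→North 12·18=216, R3→North 3·22=66, R4→North 6·18=108, R5→North 6·18=108, R6→North 9·9=81, R7→North 14·16=224. Service 835; fixed 253; total 1088.
{North, East}: service 595 + fixed 504 = 1099
{North, South, East}: R1→East 2·8=16, R2→East 8·18=144, R3→South 2·22=44, R4→East 2·18=36, R5→North 6·18=108, R6→South 8·9=72, R7→East 9·16=144. Service 564; fixed 667; total 1231.
No other subset beats 1032.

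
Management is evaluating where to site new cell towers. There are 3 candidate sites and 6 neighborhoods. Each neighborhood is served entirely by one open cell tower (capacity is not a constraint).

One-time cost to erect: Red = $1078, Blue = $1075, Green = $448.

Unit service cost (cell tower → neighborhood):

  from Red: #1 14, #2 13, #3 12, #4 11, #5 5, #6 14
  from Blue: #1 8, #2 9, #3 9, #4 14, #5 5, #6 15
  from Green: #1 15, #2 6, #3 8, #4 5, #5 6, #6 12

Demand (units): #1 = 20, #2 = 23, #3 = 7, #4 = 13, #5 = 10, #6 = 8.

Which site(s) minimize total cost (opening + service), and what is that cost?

Open Green only; minimum total cost 1163.

For any fixed open set, each neighborhood goes to its cheapest open site; total = fixed + service.
{Green}: #1→Green 15·20=300, #2→Green 6·23=138, #3→Green 8·7=56, #4→Green 5·13=65, #5→Green 6·10=60, #6→Green 12·8=96. Service 715; fixed 448; total 1163.
{Blue}: service 782 + fixed 1075 = 1857
{Red}: service 968 + fixed 1078 = 2046
{Red, Blue, Green}: service 565 + fixed 2601 = 3166
No other subset beats 1163.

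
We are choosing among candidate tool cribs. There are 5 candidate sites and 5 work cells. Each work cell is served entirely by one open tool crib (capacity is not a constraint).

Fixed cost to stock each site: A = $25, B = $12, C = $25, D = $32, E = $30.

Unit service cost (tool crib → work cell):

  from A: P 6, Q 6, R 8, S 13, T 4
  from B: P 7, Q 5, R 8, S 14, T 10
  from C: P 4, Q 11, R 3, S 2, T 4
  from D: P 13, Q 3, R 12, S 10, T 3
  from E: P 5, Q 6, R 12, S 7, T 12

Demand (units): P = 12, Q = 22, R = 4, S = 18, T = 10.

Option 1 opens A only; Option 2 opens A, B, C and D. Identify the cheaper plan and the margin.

Option 1: {A}: P→A 6·12=72, Q→A 6·22=132, R→A 8·4=32, S→A 13·18=234, T→A 4·10=40. Service 510; fixed 25; total 535.
Option 2: {A, B, C, D}: P→C 4·12=48, Q→D 3·22=66, R→C 3·4=12, S→C 2·18=36, T→D 3·10=30. Service 192; fixed 94; total 286.
Difference: |535 − 286| = 249.

Option 2 is cheaper by 249.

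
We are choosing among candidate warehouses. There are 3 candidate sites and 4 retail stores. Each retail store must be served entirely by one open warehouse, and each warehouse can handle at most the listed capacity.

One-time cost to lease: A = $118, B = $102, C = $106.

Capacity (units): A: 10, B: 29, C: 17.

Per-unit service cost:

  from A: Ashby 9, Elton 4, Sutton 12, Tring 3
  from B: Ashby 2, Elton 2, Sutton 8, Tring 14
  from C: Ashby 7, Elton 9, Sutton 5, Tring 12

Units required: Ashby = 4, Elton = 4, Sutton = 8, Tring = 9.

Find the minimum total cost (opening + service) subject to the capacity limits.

Minimum total cost: 308

Open {B}: Ashby→B 2·4=8, Elton→B 2·4=8, Sutton→B 8·8=64, Tring→B 14·9=126.
Loads: B carries 25/29. Service 206; fixed 102; total 308.
Next best feasible plan costs 327.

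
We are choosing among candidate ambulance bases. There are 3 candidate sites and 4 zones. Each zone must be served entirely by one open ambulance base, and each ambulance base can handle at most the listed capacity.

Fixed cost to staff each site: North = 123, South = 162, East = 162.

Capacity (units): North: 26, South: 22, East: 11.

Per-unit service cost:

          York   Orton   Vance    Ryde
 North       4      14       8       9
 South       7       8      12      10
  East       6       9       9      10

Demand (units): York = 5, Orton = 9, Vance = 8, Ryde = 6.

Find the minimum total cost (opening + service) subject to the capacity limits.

Minimum total cost: 495

Open {North, South}: York→North 4·5=20, Orton→South 8·9=72, Vance→North 8·8=64, Ryde→North 9·6=54.
Loads: North carries 19/26, South carries 9/22. Service 210; fixed 285; total 495.
Next best feasible plan costs 501.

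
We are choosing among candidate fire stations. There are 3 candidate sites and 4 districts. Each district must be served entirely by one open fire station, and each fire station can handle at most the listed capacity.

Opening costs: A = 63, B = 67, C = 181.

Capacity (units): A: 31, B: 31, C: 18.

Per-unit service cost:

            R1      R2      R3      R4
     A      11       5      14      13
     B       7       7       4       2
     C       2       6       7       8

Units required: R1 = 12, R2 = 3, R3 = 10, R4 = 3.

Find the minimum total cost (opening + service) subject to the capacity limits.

Open {B}: R1→B 7·12=84, R2→B 7·3=21, R3→B 4·10=40, R4→B 2·3=6.
Loads: B carries 28/31. Service 151; fixed 67; total 218.
Next best feasible plan costs 275.

Minimum total cost: 218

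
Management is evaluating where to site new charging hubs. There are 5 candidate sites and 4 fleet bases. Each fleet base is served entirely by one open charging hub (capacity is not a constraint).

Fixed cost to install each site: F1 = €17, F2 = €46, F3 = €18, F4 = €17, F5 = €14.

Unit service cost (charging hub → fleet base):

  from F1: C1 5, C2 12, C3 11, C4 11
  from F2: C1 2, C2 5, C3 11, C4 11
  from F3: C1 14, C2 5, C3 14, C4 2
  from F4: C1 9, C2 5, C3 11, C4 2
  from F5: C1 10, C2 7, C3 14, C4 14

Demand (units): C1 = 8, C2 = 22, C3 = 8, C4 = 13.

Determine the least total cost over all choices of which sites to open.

Minimum total cost: 298

For any fixed open set, each fleet base goes to its cheapest open site; total = fixed + service.
{F1, F4}: C1→F1 5·8=40, C2→F4 5·22=110, C3→F1 11·8=88, C4→F4 2·13=26. Service 264; fixed 34; total 298.
{F1, F3}: C1→F1 5·8=40, C2→F3 5·22=110, C3→F1 11·8=88, C4→F3 2·13=26. Service 264; fixed 35; total 299.
{F2, F4}: C1→F2 2·8=16, C2→F2 5·22=110, C3→F2 11·8=88, C4→F4 2·13=26. Service 240; fixed 63; total 303.
{F1, F2, F3, F4, F5}: service 240 + fixed 112 = 352
No other subset beats 298.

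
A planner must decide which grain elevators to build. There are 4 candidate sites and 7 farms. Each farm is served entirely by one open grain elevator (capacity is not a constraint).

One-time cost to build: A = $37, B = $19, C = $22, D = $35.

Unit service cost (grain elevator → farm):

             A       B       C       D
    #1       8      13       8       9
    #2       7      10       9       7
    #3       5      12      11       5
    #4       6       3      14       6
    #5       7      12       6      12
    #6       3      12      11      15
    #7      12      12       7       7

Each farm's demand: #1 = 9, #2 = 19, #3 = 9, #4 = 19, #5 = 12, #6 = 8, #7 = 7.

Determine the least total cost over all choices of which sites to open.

For any fixed open set, each farm goes to its cheapest open site; total = fixed + service.
{A, B, C}: #1→A 8·9=72, #2→A 7·19=133, #3→A 5·9=45, #4→B 3·19=57, #5→C 6·12=72, #6→A 3·8=24, #7→C 7·7=49. Service 452; fixed 78; total 530.
{A, B}: service 499 + fixed 56 = 555
{A, B, D}: #1→A 8·9=72, #2→A 7·19=133, #3→A 5·9=45, #4→B 3·19=57, #5→A 7·12=84, #6→A 3·8=24, #7→D 7·7=49. Service 464; fixed 91; total 555.
{A, B, C, D}: service 452 + fixed 113 = 565
No other subset beats 530.

Minimum total cost: 530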